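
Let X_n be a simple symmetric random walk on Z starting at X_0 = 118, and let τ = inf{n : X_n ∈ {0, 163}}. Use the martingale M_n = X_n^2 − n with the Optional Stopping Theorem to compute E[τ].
E[τ] = 5310

M_n = X_n^2 − n is a martingale (since E[X_{n+1}^2 | F_n] = X_n^2 + 1). By OST (τ has finite mean in a bounded region), E[M_τ] = E[M_0] = X_0^2 − 0 = 118^2 = 13924. Also E[M_τ] = E[X_τ^2] − E[τ]. The walk exits at 0 or 163, with P(hit 163 first) = 118/163, so E[X_τ^2] = 163^2 · 118/163 + 0 = 19234. Thus E[τ] = E[X_τ^2] − E[M_τ] = 19234 − 13924 = 5310 = 118(163 − 118) = 5310.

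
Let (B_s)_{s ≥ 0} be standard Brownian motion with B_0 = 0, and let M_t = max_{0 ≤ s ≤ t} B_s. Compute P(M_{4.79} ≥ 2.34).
P(M_{4.79} ≥ 2.34) = 2·P(B_{4.79} ≥ 2.34) = 2(1 − Φ(2.34/√4.79)) ≈ 0.2850

By the reflection principle for Brownian motion, P(M_t ≥ a) = 2 · P(B_t ≥ a) for a ≥ 0. Since B_t ~ N(0, t), P(B_t ≥ 2.34) = 1 − Φ(2.34/√t) = 1 − Φ(2.34/√4.79) = 1 − Φ(1.0692). So
  P(M_{4.79} ≥ 2.34) = 2(1 − Φ(1.0692)) ≈ 0.2850.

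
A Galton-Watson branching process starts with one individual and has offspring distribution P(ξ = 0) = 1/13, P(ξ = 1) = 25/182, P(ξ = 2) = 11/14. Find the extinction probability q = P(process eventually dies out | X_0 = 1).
q = 14/143

The pgf is f(s) = 1/13 + 25/182·s + 11/14·s². The extinction probability q is the smallest fixed point of f in [0, 1]. Setting s = f(s):
  11/14·s² + (25/182 − 1)·s + 1/13 = 0
  11/14·s² − (1/13 + 11/14)·s + 1/13 = 0
which factors as (s − 1)·(11/14·s − 1/13) = 0, giving roots s = 1 and s = (1/13)/(11/14) = 14/143.
Mean offspring μ = 25/182 + 2·11/14 = 311/182 > 1 (supercritical), so q < 1. The extinction probability is the smaller root: q = (1/13)/(11/14) = 14/143.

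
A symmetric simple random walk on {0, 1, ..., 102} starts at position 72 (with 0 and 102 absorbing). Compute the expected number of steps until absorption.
E[τ | X_0 = 72] = 2160

Let v_k = E[τ | X_0 = k]. Boundary: v_0 = v_102 = 0. Recurrence: v_k = 1 + (v_{k-1} + v_{k+1})/2 for 1 ≤ k ≤ 101. The particular solution to v_k − (v_{k-1} + v_{k+1})/2 = 1 is v_k = −k^2. Adding homogeneous solution A + B k and matching boundaries gives v_k = k (102 − k). Substituting k = 72: v_72 = 72 · 30 = 2160.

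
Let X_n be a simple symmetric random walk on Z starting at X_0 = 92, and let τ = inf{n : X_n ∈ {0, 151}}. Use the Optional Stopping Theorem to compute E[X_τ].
E[X_τ] = 92

X_n is a martingale and τ is a bounded-mean stopping time (indeed τ is finite a.s. with bounded expectation since the walk is in a bounded region). By the OST, E[X_τ] = E[X_0] = 92. Equivalently: E[X_τ] = 151 · P(hit 151 first) + 0 · P(hit 0 first) = 151 · (92/151) = 92.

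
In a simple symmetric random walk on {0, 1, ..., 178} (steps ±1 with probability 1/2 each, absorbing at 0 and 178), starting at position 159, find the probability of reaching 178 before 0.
P(hit 178 before 0) = 159/178

Let u_k = P(hit 178 before 0 | start at k). Then u_0 = 0, u_178 = 1, and u_k = u_{k-1}/2 + u_{k+1}/2 for 1 ≤ k ≤ 177. This harmonic recurrence is solved by u_k = k/178, giving u_159 = 159/178.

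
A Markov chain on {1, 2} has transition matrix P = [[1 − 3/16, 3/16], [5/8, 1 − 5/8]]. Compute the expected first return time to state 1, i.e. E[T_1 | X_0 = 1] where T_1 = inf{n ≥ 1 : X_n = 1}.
E[T_1 | X_0 = 1] = 1/π_1 = 13/10

For an irreducible recurrent Markov chain with stationary distribution π, E[T_i | X_0 = i] = 1/π_i (Kac's formula). Here π_1 = (5/8)/(3/16 + 5/8) = (5/8)/(13/16) = 10/13, so E[T_1 | X_0 = 1] = 1/π_1 = (3/16 + 5/8)/(5/8) = (13/16)/(5/8) = 13/10.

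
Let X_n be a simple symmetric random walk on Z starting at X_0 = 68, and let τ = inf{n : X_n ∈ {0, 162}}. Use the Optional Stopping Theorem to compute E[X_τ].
E[X_τ] = 68

X_n is a martingale and τ is a bounded-mean stopping time (indeed τ is finite a.s. with bounded expectation since the walk is in a bounded region). By the OST, E[X_τ] = E[X_0] = 68. Equivalently: E[X_τ] = 162 · P(hit 162 first) + 0 · P(hit 0 first) = 162 · (68/162) = 68.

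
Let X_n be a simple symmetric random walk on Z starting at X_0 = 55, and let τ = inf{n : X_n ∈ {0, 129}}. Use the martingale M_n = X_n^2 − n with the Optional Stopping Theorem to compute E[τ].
E[τ] = 4070

M_n = X_n^2 − n is a martingale (since E[X_{n+1}^2 | F_n] = X_n^2 + 1). By OST (τ has finite mean in a bounded region), E[M_τ] = E[M_0] = X_0^2 − 0 = 55^2 = 3025. Also E[M_τ] = E[X_τ^2] − E[τ]. The walk exits at 0 or 129, with P(hit 129 first) = 55/129, so E[X_τ^2] = 129^2 · 55/129 + 0 = 7095. Thus E[τ] = E[X_τ^2] − E[M_τ] = 7095 − 3025 = 4070 = 55(129 − 55) = 4070.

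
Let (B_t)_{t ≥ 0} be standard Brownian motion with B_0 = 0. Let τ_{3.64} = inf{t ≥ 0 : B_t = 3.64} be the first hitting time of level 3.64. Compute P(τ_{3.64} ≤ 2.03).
P(τ_{3.64} ≤ 2.03) = 2(1 − Φ(3.64/√2.03)) = 2(1 − Φ(2.5548)) ≈ 0.0106

By the reflection principle for standard BM, P(τ_b ≤ t) = 2 · P(B_t ≥ b). Since B_t ~ N(0, t), P(B_t ≥ 3.64) = 1 − Φ(3.64/√t) = 1 − Φ(3.64/√2.03) = 1 − Φ(2.5548) ≈ 0.00531. Doubling: P(τ_{3.64} ≤ 2.03) ≈ 2 · 0.00531 = 0.01062 ≈ 0.0106.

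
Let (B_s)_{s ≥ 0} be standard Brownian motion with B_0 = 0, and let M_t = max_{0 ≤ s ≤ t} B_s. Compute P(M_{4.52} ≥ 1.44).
P(M_{4.52} ≥ 1.44) = 2·P(B_{4.52} ≥ 1.44) = 2(1 − Φ(1.44/√4.52)) ≈ 0.4982

By the reflection principle for Brownian motion, P(M_t ≥ a) = 2 · P(B_t ≥ a) for a ≥ 0. Since B_t ~ N(0, t), P(B_t ≥ 1.44) = 1 − Φ(1.44/√t) = 1 − Φ(1.44/√4.52) = 1 − Φ(0.6773). So
  P(M_{4.52} ≥ 1.44) = 2(1 − Φ(0.6773)) ≈ 0.4982.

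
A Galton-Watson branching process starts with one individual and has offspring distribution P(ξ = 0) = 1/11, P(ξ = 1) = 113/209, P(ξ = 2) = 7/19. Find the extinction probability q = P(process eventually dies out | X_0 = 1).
q = 19/77

The pgf is f(s) = 1/11 + 113/209·s + 7/19·s². The extinction probability q is the smallest fixed point of f in [0, 1]. Setting s = f(s):
  7/19·s² + (113/209 − 1)·s + 1/11 = 0
  7/19·s² − (1/11 + 7/19)·s + 1/11 = 0
which factors as (s − 1)·(7/19·s − 1/11) = 0, giving roots s = 1 and s = (1/11)/(7/19) = 19/77.
Mean offspring μ = 113/209 + 2·7/19 = 267/209 > 1 (supercritical), so q < 1. The extinction probability is the smaller root: q = (1/11)/(7/19) = 19/77.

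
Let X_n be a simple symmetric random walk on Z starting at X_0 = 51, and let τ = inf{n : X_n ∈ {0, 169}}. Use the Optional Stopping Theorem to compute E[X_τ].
E[X_τ] = 51

X_n is a martingale and τ is a bounded-mean stopping time (indeed τ is finite a.s. with bounded expectation since the walk is in a bounded region). By the OST, E[X_τ] = E[X_0] = 51. Equivalently: E[X_τ] = 169 · P(hit 169 first) + 0 · P(hit 0 first) = 169 · (51/169) = 51.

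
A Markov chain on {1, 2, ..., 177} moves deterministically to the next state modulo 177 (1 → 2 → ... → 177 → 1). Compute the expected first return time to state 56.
E[T_56 | X_0 = 56] = 177

The chain cycles deterministically, so starting at state 56 it returns in exactly 177 steps. Equivalently, the stationary distribution is uniform π_j = 1/177 for every state j, so by Kac's formula E[T_56] = 1/π_56 = 177.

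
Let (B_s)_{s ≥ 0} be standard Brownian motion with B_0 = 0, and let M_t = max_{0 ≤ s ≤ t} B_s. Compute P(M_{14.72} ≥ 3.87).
P(M_{14.72} ≥ 3.87) = 2·P(B_{14.72} ≥ 3.87) = 2(1 − Φ(3.87/√14.72)) ≈ 0.3131

By the reflection principle for Brownian motion, P(M_t ≥ a) = 2 · P(B_t ≥ a) for a ≥ 0. Since B_t ~ N(0, t), P(B_t ≥ 3.87) = 1 − Φ(3.87/√t) = 1 − Φ(3.87/√14.72) = 1 − Φ(1.0087). So
  P(M_{14.72} ≥ 3.87) = 2(1 − Φ(1.0087)) ≈ 0.3131.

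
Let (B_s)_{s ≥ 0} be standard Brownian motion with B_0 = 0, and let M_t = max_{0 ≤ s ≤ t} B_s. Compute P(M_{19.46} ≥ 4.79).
P(M_{19.46} ≥ 4.79) = 2·P(B_{19.46} ≥ 4.79) = 2(1 − Φ(4.79/√19.46)) ≈ 0.2776

By the reflection principle for Brownian motion, P(M_t ≥ a) = 2 · P(B_t ≥ a) for a ≥ 0. Since B_t ~ N(0, t), P(B_t ≥ 4.79) = 1 − Φ(4.79/√t) = 1 − Φ(4.79/√19.46) = 1 − Φ(1.0858). So
  P(M_{19.46} ≥ 4.79) = 2(1 − Φ(1.0858)) ≈ 0.2776.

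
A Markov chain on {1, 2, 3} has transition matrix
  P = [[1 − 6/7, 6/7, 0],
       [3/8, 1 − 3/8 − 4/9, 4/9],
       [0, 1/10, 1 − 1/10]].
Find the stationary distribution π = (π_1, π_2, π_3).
π = (9/121, 144/847, 640/847)

This is a birth-death chain on three states, which satisfies detailed balance: π_1 · P_{12} = π_2 · P_{21} and π_2 · P_{23} = π_3 · P_{32}.
From π_1 · 6/7 = π_2 · 3/8: π_2/π_1 = (6/7)/(3/8) = 16/7.
From π_2 · 4/9 = π_3 · 1/10: π_3/π_2 = (4/9)/(1/10) = 40/9.
Take π_1 proportional to 1; then unnormalized π = (1, 16/7, 640/63). Normalize by dividing by the sum 121/9:
  π = (9/121, 144/847, 640/847).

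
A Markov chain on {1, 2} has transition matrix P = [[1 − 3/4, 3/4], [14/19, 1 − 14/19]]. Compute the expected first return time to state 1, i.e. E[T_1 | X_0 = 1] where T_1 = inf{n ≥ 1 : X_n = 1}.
E[T_1 | X_0 = 1] = 1/π_1 = 113/56

For an irreducible recurrent Markov chain with stationary distribution π, E[T_i | X_0 = i] = 1/π_i (Kac's formula). Here π_1 = (14/19)/(3/4 + 14/19) = (14/19)/(113/76) = 56/113, so E[T_1 | X_0 = 1] = 1/π_1 = (3/4 + 14/19)/(14/19) = (113/76)/(14/19) = 113/56.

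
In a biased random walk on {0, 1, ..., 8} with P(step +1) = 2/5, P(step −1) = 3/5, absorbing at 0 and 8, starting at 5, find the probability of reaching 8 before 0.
P(hit 8 before 0) = (1 − (3/2)^5) / (1 − (3/2)^8) = 1688/6305

Let u_k denote P(reach 8 before 0 | start at k). Boundary: u_0 = 0, u_8 = 1. Recurrence: u_k = 2/5·u_{k+1} + 3/5·u_{k-1} for 1 ≤ k ≤ 7. Try u_k = A + B·r^k with r = q/p = (3/5)/(2/5) = 3/2. Substitution satisfies the recurrence; boundary conditions give:
  u_k = (1 − r^k) / (1 − r^N) = (1 − (3/2)^5) / (1 − (3/2)^8) = 1688/6305.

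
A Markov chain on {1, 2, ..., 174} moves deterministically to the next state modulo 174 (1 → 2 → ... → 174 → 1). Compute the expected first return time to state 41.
E[T_41 | X_0 = 41] = 174

The chain cycles deterministically, so starting at state 41 it returns in exactly 174 steps. Equivalently, the stationary distribution is uniform π_j = 1/174 for every state j, so by Kac's formula E[T_41] = 1/π_41 = 174.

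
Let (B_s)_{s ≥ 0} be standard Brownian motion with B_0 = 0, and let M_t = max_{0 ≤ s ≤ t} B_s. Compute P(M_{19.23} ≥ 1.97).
P(M_{19.23} ≥ 1.97) = 2·P(B_{19.23} ≥ 1.97) = 2(1 − Φ(1.97/√19.23)) ≈ 0.6533

By the reflection principle for Brownian motion, P(M_t ≥ a) = 2 · P(B_t ≥ a) for a ≥ 0. Since B_t ~ N(0, t), P(B_t ≥ 1.97) = 1 − Φ(1.97/√t) = 1 − Φ(1.97/√19.23) = 1 − Φ(0.4492). So
  P(M_{19.23} ≥ 1.97) = 2(1 − Φ(0.4492)) ≈ 0.6533.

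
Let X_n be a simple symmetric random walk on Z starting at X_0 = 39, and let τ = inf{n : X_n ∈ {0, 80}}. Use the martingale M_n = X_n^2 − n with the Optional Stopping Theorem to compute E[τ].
E[τ] = 1599

M_n = X_n^2 − n is a martingale (since E[X_{n+1}^2 | F_n] = X_n^2 + 1). By OST (τ has finite mean in a bounded region), E[M_τ] = E[M_0] = X_0^2 − 0 = 39^2 = 1521. Also E[M_τ] = E[X_τ^2] − E[τ]. The walk exits at 0 or 80, with P(hit 80 first) = 39/80, so E[X_τ^2] = 80^2 · 39/80 + 0 = 3120. Thus E[τ] = E[X_τ^2] − E[M_τ] = 3120 − 1521 = 1599 = 39(80 − 39) = 1599.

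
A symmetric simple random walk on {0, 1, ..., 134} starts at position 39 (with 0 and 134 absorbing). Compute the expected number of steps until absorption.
E[τ | X_0 = 39] = 3705

Let v_k = E[τ | X_0 = k]. Boundary: v_0 = v_134 = 0. Recurrence: v_k = 1 + (v_{k-1} + v_{k+1})/2 for 1 ≤ k ≤ 133. The particular solution to v_k − (v_{k-1} + v_{k+1})/2 = 1 is v_k = −k^2. Adding homogeneous solution A + B k and matching boundaries gives v_k = k (134 − k). Substituting k = 39: v_39 = 39 · 95 = 3705.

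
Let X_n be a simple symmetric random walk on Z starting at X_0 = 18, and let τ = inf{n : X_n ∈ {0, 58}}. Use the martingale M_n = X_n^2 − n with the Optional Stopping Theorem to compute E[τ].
E[τ] = 720

M_n = X_n^2 − n is a martingale (since E[X_{n+1}^2 | F_n] = X_n^2 + 1). By OST (τ has finite mean in a bounded region), E[M_τ] = E[M_0] = X_0^2 − 0 = 18^2 = 324. Also E[M_τ] = E[X_τ^2] − E[τ]. The walk exits at 0 or 58, with P(hit 58 first) = 18/58, so E[X_τ^2] = 58^2 · 18/58 + 0 = 1044. Thus E[τ] = E[X_τ^2] − E[M_τ] = 1044 − 324 = 720 = 18(58 − 18) = 720.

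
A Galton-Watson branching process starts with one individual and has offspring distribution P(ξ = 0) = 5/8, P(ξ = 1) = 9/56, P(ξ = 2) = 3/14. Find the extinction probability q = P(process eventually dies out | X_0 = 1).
q = 1

Mean offspring μ = 0·5/8 + 1·9/56 + 2·3/14 = 33/56 ≤ 1. For μ ≤ 1 with offspring not concentrated at 1, the Galton-Watson process goes extinct almost surely, so q = 1.
(Algebraic check: The pgf is f(s) = 5/8 + 9/56·s + 3/14·s². The extinction probability q is the smallest fixed point of f in [0, 1]. Setting s = f(s):
  3/14·s² + (9/56 − 1)·s + 5/8 = 0
  3/14·s² − (5/8 + 3/14)·s + 5/8 = 0
which factors as (s − 1)·(3/14·s − 5/8) = 0, giving roots s = 1 and s = (5/8)/(3/14) = 35/12. Since 35/12 ≥ 1, the smallest root in [0, 1] is s = 1.)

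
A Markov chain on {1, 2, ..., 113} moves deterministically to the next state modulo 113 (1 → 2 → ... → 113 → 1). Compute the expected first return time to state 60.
E[T_60 | X_0 = 60] = 113

The chain cycles deterministically, so starting at state 60 it returns in exactly 113 steps. Equivalently, the stationary distribution is uniform π_j = 1/113 for every state j, so by Kac's formula E[T_60] = 1/π_60 = 113.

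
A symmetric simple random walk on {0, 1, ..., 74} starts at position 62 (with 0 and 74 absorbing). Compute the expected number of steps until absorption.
E[τ | X_0 = 62] = 744

Let v_k = E[τ | X_0 = k]. Boundary: v_0 = v_74 = 0. Recurrence: v_k = 1 + (v_{k-1} + v_{k+1})/2 for 1 ≤ k ≤ 73. The particular solution to v_k − (v_{k-1} + v_{k+1})/2 = 1 is v_k = −k^2. Adding homogeneous solution A + B k and matching boundaries gives v_k = k (74 − k). Substituting k = 62: v_62 = 62 · 12 = 744.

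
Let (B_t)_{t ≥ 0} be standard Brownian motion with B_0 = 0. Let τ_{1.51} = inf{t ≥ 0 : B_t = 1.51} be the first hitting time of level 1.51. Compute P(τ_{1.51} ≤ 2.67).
P(τ_{1.51} ≤ 2.67) = 2(1 − Φ(1.51/√2.67)) = 2(1 − Φ(0.9241)) ≈ 0.3554

By the reflection principle for standard BM, P(τ_b ≤ t) = 2 · P(B_t ≥ b). Since B_t ~ N(0, t), P(B_t ≥ 1.51) = 1 − Φ(1.51/√t) = 1 − Φ(1.51/√2.67) = 1 − Φ(0.9241) ≈ 0.17772. Doubling: P(τ_{1.51} ≤ 2.67) ≈ 2 · 0.17772 = 0.35544 ≈ 0.3554.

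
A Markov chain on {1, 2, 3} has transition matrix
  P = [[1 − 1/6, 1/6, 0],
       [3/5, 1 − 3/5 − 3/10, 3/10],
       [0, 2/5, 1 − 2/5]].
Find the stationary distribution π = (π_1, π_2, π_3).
π = (72/107, 20/107, 15/107)

This is a birth-death chain on three states, which satisfies detailed balance: π_1 · P_{12} = π_2 · P_{21} and π_2 · P_{23} = π_3 · P_{32}.
From π_1 · 1/6 = π_2 · 3/5: π_2/π_1 = (1/6)/(3/5) = 5/18.
From π_2 · 3/10 = π_3 · 2/5: π_3/π_2 = (3/10)/(2/5) = 3/4.
Take π_1 proportional to 1; then unnormalized π = (1, 5/18, 5/24). Normalize by dividing by the sum 107/72:
  π = (72/107, 20/107, 15/107).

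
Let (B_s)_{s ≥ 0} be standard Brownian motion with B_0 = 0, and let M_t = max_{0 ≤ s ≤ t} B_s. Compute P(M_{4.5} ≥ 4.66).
P(M_{4.5} ≥ 4.66) = 2·P(B_{4.5} ≥ 4.66) = 2(1 − Φ(4.66/√4.5)) ≈ 0.0280

By the reflection principle for Brownian motion, P(M_t ≥ a) = 2 · P(B_t ≥ a) for a ≥ 0. Since B_t ~ N(0, t), P(B_t ≥ 4.66) = 1 − Φ(4.66/√t) = 1 − Φ(4.66/√4.5) = 1 − Φ(2.1967). So
  P(M_{4.5} ≥ 4.66) = 2(1 − Φ(2.1967)) ≈ 0.0280.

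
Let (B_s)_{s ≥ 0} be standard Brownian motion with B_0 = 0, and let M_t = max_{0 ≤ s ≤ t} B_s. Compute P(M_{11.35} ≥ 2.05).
P(M_{11.35} ≥ 2.05) = 2·P(B_{11.35} ≥ 2.05) = 2(1 − Φ(2.05/√11.35)) ≈ 0.5429

By the reflection principle for Brownian motion, P(M_t ≥ a) = 2 · P(B_t ≥ a) for a ≥ 0. Since B_t ~ N(0, t), P(B_t ≥ 2.05) = 1 − Φ(2.05/√t) = 1 − Φ(2.05/√11.35) = 1 − Φ(0.6085). So
  P(M_{11.35} ≥ 2.05) = 2(1 − Φ(0.6085)) ≈ 0.5429.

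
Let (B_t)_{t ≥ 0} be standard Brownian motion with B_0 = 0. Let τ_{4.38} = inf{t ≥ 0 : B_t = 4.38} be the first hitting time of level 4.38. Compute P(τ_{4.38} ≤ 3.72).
P(τ_{4.38} ≤ 3.72) = 2(1 − Φ(4.38/√3.72)) = 2(1 − Φ(2.2709)) ≈ 0.0232

By the reflection principle for standard BM, P(τ_b ≤ t) = 2 · P(B_t ≥ b). Since B_t ~ N(0, t), P(B_t ≥ 4.38) = 1 − Φ(4.38/√t) = 1 − Φ(4.38/√3.72) = 1 − Φ(2.2709) ≈ 0.01158. Doubling: P(τ_{4.38} ≤ 3.72) ≈ 2 · 0.01158 = 0.02316 ≈ 0.0232.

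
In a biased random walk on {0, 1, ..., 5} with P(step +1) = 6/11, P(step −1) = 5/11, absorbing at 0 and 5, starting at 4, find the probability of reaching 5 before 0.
P(hit 5 before 0) = (1 − (5/6)^4) / (1 − (5/6)^5) = 4026/4651

Let u_k denote P(reach 5 before 0 | start at k). Boundary: u_0 = 0, u_5 = 1. Recurrence: u_k = 6/11·u_{k+1} + 5/11·u_{k-1} for 1 ≤ k ≤ 4. Try u_k = A + B·r^k with r = q/p = (5/11)/(6/11) = 5/6. Substitution satisfies the recurrence; boundary conditions give:
  u_k = (1 − r^k) / (1 − r^N) = (1 − (5/6)^4) / (1 − (5/6)^5) = 4026/4651.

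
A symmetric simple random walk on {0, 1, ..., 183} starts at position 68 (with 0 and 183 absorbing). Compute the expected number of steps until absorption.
E[τ | X_0 = 68] = 7820

Let v_k = E[τ | X_0 = k]. Boundary: v_0 = v_183 = 0. Recurrence: v_k = 1 + (v_{k-1} + v_{k+1})/2 for 1 ≤ k ≤ 182. The particular solution to v_k − (v_{k-1} + v_{k+1})/2 = 1 is v_k = −k^2. Adding homogeneous solution A + B k and matching boundaries gives v_k = k (183 − k). Substituting k = 68: v_68 = 68 · 115 = 7820.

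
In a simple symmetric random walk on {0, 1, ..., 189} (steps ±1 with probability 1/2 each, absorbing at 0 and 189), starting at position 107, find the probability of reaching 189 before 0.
P(hit 189 before 0) = 107/189

Let u_k = P(hit 189 before 0 | start at k). Then u_0 = 0, u_189 = 1, and u_k = u_{k-1}/2 + u_{k+1}/2 for 1 ≤ k ≤ 188. This harmonic recurrence is solved by u_k = k/189, giving u_107 = 107/189.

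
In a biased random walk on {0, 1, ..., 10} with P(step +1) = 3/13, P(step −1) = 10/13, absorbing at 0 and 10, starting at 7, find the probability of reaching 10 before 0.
P(hit 10 before 0) = (1 − (10/3)^7) / (1 − (10/3)^10) = 38562993/1428562993

Let u_k denote P(reach 10 before 0 | start at k). Boundary: u_0 = 0, u_10 = 1. Recurrence: u_k = 3/13·u_{k+1} + 10/13·u_{k-1} for 1 ≤ k ≤ 9. Try u_k = A + B·r^k with r = q/p = (10/13)/(3/13) = 10/3. Substitution satisfies the recurrence; boundary conditions give:
  u_k = (1 − r^k) / (1 − r^N) = (1 − (10/3)^7) / (1 − (10/3)^10) = 38562993/1428562993.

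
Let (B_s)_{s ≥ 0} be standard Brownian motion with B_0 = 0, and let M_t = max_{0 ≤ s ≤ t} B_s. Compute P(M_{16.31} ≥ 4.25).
P(M_{16.31} ≥ 4.25) = 2·P(B_{16.31} ≥ 4.25) = 2(1 − Φ(4.25/√16.31)) ≈ 0.2926

By the reflection principle for Brownian motion, P(M_t ≥ a) = 2 · P(B_t ≥ a) for a ≥ 0. Since B_t ~ N(0, t), P(B_t ≥ 4.25) = 1 − Φ(4.25/√t) = 1 − Φ(4.25/√16.31) = 1 − Φ(1.0524). So
  P(M_{16.31} ≥ 4.25) = 2(1 − Φ(1.0524)) ≈ 0.2926.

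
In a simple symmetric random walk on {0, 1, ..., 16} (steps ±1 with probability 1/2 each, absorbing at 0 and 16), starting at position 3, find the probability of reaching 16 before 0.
P(hit 16 before 0) = 3/16

Let u_k = P(hit 16 before 0 | start at k). Then u_0 = 0, u_16 = 1, and u_k = u_{k-1}/2 + u_{k+1}/2 for 1 ≤ k ≤ 15. This harmonic recurrence is solved by u_k = k/16, giving u_3 = 3/16.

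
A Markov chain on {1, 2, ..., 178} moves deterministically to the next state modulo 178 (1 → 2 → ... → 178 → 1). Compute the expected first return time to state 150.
E[T_150 | X_0 = 150] = 178

The chain cycles deterministically, so starting at state 150 it returns in exactly 178 steps. Equivalently, the stationary distribution is uniform π_j = 1/178 for every state j, so by Kac's formula E[T_150] = 1/π_150 = 178.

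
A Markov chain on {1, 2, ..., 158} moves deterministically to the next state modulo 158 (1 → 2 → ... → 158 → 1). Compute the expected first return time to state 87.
E[T_87 | X_0 = 87] = 158

The chain cycles deterministically, so starting at state 87 it returns in exactly 158 steps. Equivalently, the stationary distribution is uniform π_j = 1/158 for every state j, so by Kac's formula E[T_87] = 1/π_87 = 158.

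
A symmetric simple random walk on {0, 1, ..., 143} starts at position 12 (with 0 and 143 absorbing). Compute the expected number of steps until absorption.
E[τ | X_0 = 12] = 1572

Let v_k = E[τ | X_0 = k]. Boundary: v_0 = v_143 = 0. Recurrence: v_k = 1 + (v_{k-1} + v_{k+1})/2 for 1 ≤ k ≤ 142. The particular solution to v_k − (v_{k-1} + v_{k+1})/2 = 1 is v_k = −k^2. Adding homogeneous solution A + B k and matching boundaries gives v_k = k (143 − k). Substituting k = 12: v_12 = 12 · 131 = 1572.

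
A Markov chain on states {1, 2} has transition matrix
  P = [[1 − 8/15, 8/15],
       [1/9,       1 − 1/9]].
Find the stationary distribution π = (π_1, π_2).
π_1 = 5/29, π_2 = 24/29

Solve πP = π with π_1 + π_2 = 1. From πP = π: π_1 · (1 − 8/15) + π_2 · 1/9 = π_1 ⇒ π_2 · 1/9 = π_1 · 8/15 ⇒ π_2/π_1 = (8/15)/(1/9) = 24/5. Together with π_1 + π_2 = 1:
  π_1 = (1/9)/(8/15 + 1/9) = (1/9)/(29/45) = 5/29,
  π_2 = (8/15)/(8/15 + 1/9) = (8/15)/(29/45) = 24/29.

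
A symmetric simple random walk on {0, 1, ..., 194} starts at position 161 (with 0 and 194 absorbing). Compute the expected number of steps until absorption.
E[τ | X_0 = 161] = 5313

Let v_k = E[τ | X_0 = k]. Boundary: v_0 = v_194 = 0. Recurrence: v_k = 1 + (v_{k-1} + v_{k+1})/2 for 1 ≤ k ≤ 193. The particular solution to v_k − (v_{k-1} + v_{k+1})/2 = 1 is v_k = −k^2. Adding homogeneous solution A + B k and matching boundaries gives v_k = k (194 − k). Substituting k = 161: v_161 = 161 · 33 = 5313.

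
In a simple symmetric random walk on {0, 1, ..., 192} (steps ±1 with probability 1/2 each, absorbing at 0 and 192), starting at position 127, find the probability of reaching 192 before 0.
P(hit 192 before 0) = 127/192

Let u_k = P(hit 192 before 0 | start at k). Then u_0 = 0, u_192 = 1, and u_k = u_{k-1}/2 + u_{k+1}/2 for 1 ≤ k ≤ 191. This harmonic recurrence is solved by u_k = k/192, giving u_127 = 127/192.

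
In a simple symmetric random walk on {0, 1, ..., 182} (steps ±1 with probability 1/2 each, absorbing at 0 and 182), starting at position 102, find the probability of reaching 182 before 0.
P(hit 182 before 0) = 102/182 = 51/91

Let u_k = P(hit 182 before 0 | start at k). Then u_0 = 0, u_182 = 1, and u_k = u_{k-1}/2 + u_{k+1}/2 for 1 ≤ k ≤ 181. This harmonic recurrence is solved by u_k = k/182, giving u_102 = 102/182 = 51/91.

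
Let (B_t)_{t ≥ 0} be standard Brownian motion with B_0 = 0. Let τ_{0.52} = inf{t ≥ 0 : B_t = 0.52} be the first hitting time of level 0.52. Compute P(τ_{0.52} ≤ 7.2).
P(τ_{0.52} ≤ 7.2) = 2(1 − Φ(0.52/√7.2)) = 2(1 − Φ(0.1938)) ≈ 0.8463

By the reflection principle for standard BM, P(τ_b ≤ t) = 2 · P(B_t ≥ b). Since B_t ~ N(0, t), P(B_t ≥ 0.52) = 1 − Φ(0.52/√t) = 1 − Φ(0.52/√7.2) = 1 − Φ(0.1938) ≈ 0.42317. Doubling: P(τ_{0.52} ≤ 7.2) ≈ 2 · 0.42317 = 0.84634 ≈ 0.8463.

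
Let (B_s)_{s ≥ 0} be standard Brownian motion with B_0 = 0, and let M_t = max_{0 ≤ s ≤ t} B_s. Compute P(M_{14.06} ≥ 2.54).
P(M_{14.06} ≥ 2.54) = 2·P(B_{14.06} ≥ 2.54) = 2(1 − Φ(2.54/√14.06)) ≈ 0.4982

By the reflection principle for Brownian motion, P(M_t ≥ a) = 2 · P(B_t ≥ a) for a ≥ 0. Since B_t ~ N(0, t), P(B_t ≥ 2.54) = 1 − Φ(2.54/√t) = 1 − Φ(2.54/√14.06) = 1 − Φ(0.6774). So
  P(M_{14.06} ≥ 2.54) = 2(1 − Φ(0.6774)) ≈ 0.4982.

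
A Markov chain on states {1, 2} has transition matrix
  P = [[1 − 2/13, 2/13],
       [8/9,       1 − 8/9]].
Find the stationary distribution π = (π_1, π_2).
π_1 = 52/61, π_2 = 9/61

Solve πP = π with π_1 + π_2 = 1. From πP = π: π_1 · (1 − 2/13) + π_2 · 8/9 = π_1 ⇒ π_2 · 8/9 = π_1 · 2/13 ⇒ π_2/π_1 = (2/13)/(8/9) = 9/52. Together with π_1 + π_2 = 1:
  π_1 = (8/9)/(2/13 + 8/9) = (8/9)/(122/117) = 52/61,
  π_2 = (2/13)/(2/13 + 8/9) = (2/13)/(122/117) = 9/61.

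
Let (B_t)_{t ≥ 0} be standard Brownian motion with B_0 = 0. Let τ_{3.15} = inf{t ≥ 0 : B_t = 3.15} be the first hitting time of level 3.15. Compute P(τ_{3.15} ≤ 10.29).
P(τ_{3.15} ≤ 10.29) = 2(1 − Φ(3.15/√10.29)) = 2(1 − Φ(0.9820)) ≈ 0.3261

By the reflection principle for standard BM, P(τ_b ≤ t) = 2 · P(B_t ≥ b). Since B_t ~ N(0, t), P(B_t ≥ 3.15) = 1 − Φ(3.15/√t) = 1 − Φ(3.15/√10.29) = 1 − Φ(0.9820) ≈ 0.16305. Doubling: P(τ_{3.15} ≤ 10.29) ≈ 2 · 0.16305 = 0.32610 ≈ 0.3261.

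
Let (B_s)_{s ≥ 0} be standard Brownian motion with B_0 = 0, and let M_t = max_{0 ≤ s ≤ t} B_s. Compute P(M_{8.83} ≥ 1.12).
P(M_{8.83} ≥ 1.12) = 2·P(B_{8.83} ≥ 1.12) = 2(1 − Φ(1.12/√8.83)) ≈ 0.7062

By the reflection principle for Brownian motion, P(M_t ≥ a) = 2 · P(B_t ≥ a) for a ≥ 0. Since B_t ~ N(0, t), P(B_t ≥ 1.12) = 1 − Φ(1.12/√t) = 1 − Φ(1.12/√8.83) = 1 − Φ(0.3769). So
  P(M_{8.83} ≥ 1.12) = 2(1 − Φ(0.3769)) ≈ 0.7062.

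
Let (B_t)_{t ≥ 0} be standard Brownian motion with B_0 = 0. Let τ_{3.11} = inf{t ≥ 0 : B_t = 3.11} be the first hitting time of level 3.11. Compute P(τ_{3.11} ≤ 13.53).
P(τ_{3.11} ≤ 13.53) = 2(1 − Φ(3.11/√13.53)) = 2(1 − Φ(0.8455)) ≈ 0.3978

By the reflection principle for standard BM, P(τ_b ≤ t) = 2 · P(B_t ≥ b). Since B_t ~ N(0, t), P(B_t ≥ 3.11) = 1 − Φ(3.11/√t) = 1 − Φ(3.11/√13.53) = 1 − Φ(0.8455) ≈ 0.19892. Doubling: P(τ_{3.11} ≤ 13.53) ≈ 2 · 0.19892 = 0.39784 ≈ 0.3978.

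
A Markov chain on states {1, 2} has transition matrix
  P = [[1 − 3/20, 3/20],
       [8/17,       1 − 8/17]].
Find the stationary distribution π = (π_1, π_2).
π_1 = 160/211, π_2 = 51/211

Solve πP = π with π_1 + π_2 = 1. From πP = π: π_1 · (1 − 3/20) + π_2 · 8/17 = π_1 ⇒ π_2 · 8/17 = π_1 · 3/20 ⇒ π_2/π_1 = (3/20)/(8/17) = 51/160. Together with π_1 + π_2 = 1:
  π_1 = (8/17)/(3/20 + 8/17) = (8/17)/(211/340) = 160/211,
  π_2 = (3/20)/(3/20 + 8/17) = (3/20)/(211/340) = 51/211.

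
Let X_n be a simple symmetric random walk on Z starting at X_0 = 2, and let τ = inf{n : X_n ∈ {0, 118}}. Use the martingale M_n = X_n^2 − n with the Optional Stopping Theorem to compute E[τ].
E[τ] = 232

M_n = X_n^2 − n is a martingale (since E[X_{n+1}^2 | F_n] = X_n^2 + 1). By OST (τ has finite mean in a bounded region), E[M_τ] = E[M_0] = X_0^2 − 0 = 2^2 = 4. Also E[M_τ] = E[X_τ^2] − E[τ]. The walk exits at 0 or 118, with P(hit 118 first) = 2/118, so E[X_τ^2] = 118^2 · 2/118 + 0 = 236. Thus E[τ] = E[X_τ^2] − E[M_τ] = 236 − 4 = 232 = 2(118 − 2) = 232.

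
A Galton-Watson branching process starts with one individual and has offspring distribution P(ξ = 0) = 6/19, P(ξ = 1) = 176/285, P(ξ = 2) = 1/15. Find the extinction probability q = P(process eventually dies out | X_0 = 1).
q = 1

Mean offspring μ = 0·6/19 + 1·176/285 + 2·1/15 = 214/285 ≤ 1. For μ ≤ 1 with offspring not concentrated at 1, the Galton-Watson process goes extinct almost surely, so q = 1.
(Algebraic check: The pgf is f(s) = 6/19 + 176/285·s + 1/15·s². The extinction probability q is the smallest fixed point of f in [0, 1]. Setting s = f(s):
  1/15·s² + (176/285 − 1)·s + 6/19 = 0
  1/15·s² − (6/19 + 1/15)·s + 6/19 = 0
which factors as (s − 1)·(1/15·s − 6/19) = 0, giving roots s = 1 and s = (6/19)/(1/15) = 90/19. Since 90/19 ≥ 1, the smallest root in [0, 1] is s = 1.)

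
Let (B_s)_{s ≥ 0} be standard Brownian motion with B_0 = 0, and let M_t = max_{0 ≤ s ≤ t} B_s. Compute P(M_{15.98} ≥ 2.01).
P(M_{15.98} ≥ 2.01) = 2·P(B_{15.98} ≥ 2.01) = 2(1 − Φ(2.01/√15.98)) ≈ 0.6151

By the reflection principle for Brownian motion, P(M_t ≥ a) = 2 · P(B_t ≥ a) for a ≥ 0. Since B_t ~ N(0, t), P(B_t ≥ 2.01) = 1 − Φ(2.01/√t) = 1 − Φ(2.01/√15.98) = 1 − Φ(0.5028). So
  P(M_{15.98} ≥ 2.01) = 2(1 − Φ(0.5028)) ≈ 0.6151.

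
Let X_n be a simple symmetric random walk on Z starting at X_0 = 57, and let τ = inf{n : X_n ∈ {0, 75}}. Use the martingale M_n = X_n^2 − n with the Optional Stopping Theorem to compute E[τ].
E[τ] = 1026

M_n = X_n^2 − n is a martingale (since E[X_{n+1}^2 | F_n] = X_n^2 + 1). By OST (τ has finite mean in a bounded region), E[M_τ] = E[M_0] = X_0^2 − 0 = 57^2 = 3249. Also E[M_τ] = E[X_τ^2] − E[τ]. The walk exits at 0 or 75, with P(hit 75 first) = 57/75, so E[X_τ^2] = 75^2 · 57/75 + 0 = 4275. Thus E[τ] = E[X_τ^2] − E[M_τ] = 4275 − 3249 = 1026 = 57(75 − 57) = 1026.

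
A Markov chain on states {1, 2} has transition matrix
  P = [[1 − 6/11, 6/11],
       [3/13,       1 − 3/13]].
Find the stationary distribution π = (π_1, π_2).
π_1 = 11/37, π_2 = 26/37

Solve πP = π with π_1 + π_2 = 1. From πP = π: π_1 · (1 − 6/11) + π_2 · 3/13 = π_1 ⇒ π_2 · 3/13 = π_1 · 6/11 ⇒ π_2/π_1 = (6/11)/(3/13) = 26/11. Together with π_1 + π_2 = 1:
  π_1 = (3/13)/(6/11 + 3/13) = (3/13)/(111/143) = 11/37,
  π_2 = (6/11)/(6/11 + 3/13) = (6/11)/(111/143) = 26/37.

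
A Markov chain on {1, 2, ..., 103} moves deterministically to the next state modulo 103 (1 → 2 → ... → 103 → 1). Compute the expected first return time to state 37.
E[T_37 | X_0 = 37] = 103

The chain cycles deterministically, so starting at state 37 it returns in exactly 103 steps. Equivalently, the stationary distribution is uniform π_j = 1/103 for every state j, so by Kac's formula E[T_37] = 1/π_37 = 103.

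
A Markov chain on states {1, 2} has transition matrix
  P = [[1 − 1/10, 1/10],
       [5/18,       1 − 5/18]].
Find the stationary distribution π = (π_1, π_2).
π_1 = 25/34, π_2 = 9/34

Solve πP = π with π_1 + π_2 = 1. From πP = π: π_1 · (1 − 1/10) + π_2 · 5/18 = π_1 ⇒ π_2 · 5/18 = π_1 · 1/10 ⇒ π_2/π_1 = (1/10)/(5/18) = 9/25. Together with π_1 + π_2 = 1:
  π_1 = (5/18)/(1/10 + 5/18) = (5/18)/(17/45) = 25/34,
  π_2 = (1/10)/(1/10 + 5/18) = (1/10)/(17/45) = 9/34.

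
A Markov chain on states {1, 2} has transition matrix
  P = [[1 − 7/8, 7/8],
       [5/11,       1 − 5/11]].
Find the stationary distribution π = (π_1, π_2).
π_1 = 40/117, π_2 = 77/117

Solve πP = π with π_1 + π_2 = 1. From πP = π: π_1 · (1 − 7/8) + π_2 · 5/11 = π_1 ⇒ π_2 · 5/11 = π_1 · 7/8 ⇒ π_2/π_1 = (7/8)/(5/11) = 77/40. Together with π_1 + π_2 = 1:
  π_1 = (5/11)/(7/8 + 5/11) = (5/11)/(117/88) = 40/117,
  π_2 = (7/8)/(7/8 + 5/11) = (7/8)/(117/88) = 77/117.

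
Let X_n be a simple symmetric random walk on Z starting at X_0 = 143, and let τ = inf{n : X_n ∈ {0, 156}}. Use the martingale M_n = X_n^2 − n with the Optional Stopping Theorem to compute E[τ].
E[τ] = 1859

M_n = X_n^2 − n is a martingale (since E[X_{n+1}^2 | F_n] = X_n^2 + 1). By OST (τ has finite mean in a bounded region), E[M_τ] = E[M_0] = X_0^2 − 0 = 143^2 = 20449. Also E[M_τ] = E[X_τ^2] − E[τ]. The walk exits at 0 or 156, with P(hit 156 first) = 143/156, so E[X_τ^2] = 156^2 · 143/156 + 0 = 22308. Thus E[τ] = E[X_τ^2] − E[M_τ] = 22308 − 20449 = 1859 = 143(156 − 143) = 1859.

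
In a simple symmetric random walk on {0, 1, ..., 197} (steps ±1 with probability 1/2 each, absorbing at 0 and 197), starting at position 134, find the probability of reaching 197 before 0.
P(hit 197 before 0) = 134/197

Let u_k = P(hit 197 before 0 | start at k). Then u_0 = 0, u_197 = 1, and u_k = u_{k-1}/2 + u_{k+1}/2 for 1 ≤ k ≤ 196. This harmonic recurrence is solved by u_k = k/197, giving u_134 = 134/197.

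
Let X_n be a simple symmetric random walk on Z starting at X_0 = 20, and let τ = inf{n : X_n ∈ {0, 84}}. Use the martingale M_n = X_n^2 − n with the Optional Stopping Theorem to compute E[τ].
E[τ] = 1280

M_n = X_n^2 − n is a martingale (since E[X_{n+1}^2 | F_n] = X_n^2 + 1). By OST (τ has finite mean in a bounded region), E[M_τ] = E[M_0] = X_0^2 − 0 = 20^2 = 400. Also E[M_τ] = E[X_τ^2] − E[τ]. The walk exits at 0 or 84, with P(hit 84 first) = 20/84, so E[X_τ^2] = 84^2 · 20/84 + 0 = 1680. Thus E[τ] = E[X_τ^2] − E[M_τ] = 1680 − 400 = 1280 = 20(84 − 20) = 1280.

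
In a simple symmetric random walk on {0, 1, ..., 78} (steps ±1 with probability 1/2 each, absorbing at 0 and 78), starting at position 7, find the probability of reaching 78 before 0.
P(hit 78 before 0) = 7/78

Let u_k = P(hit 78 before 0 | start at k). Then u_0 = 0, u_78 = 1, and u_k = u_{k-1}/2 + u_{k+1}/2 for 1 ≤ k ≤ 77. This harmonic recurrence is solved by u_k = k/78, giving u_7 = 7/78.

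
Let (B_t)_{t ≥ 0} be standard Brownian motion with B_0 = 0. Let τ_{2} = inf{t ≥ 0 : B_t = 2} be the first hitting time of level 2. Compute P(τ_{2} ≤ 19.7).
P(τ_{2} ≤ 19.7) = 2(1 − Φ(2/√19.7)) = 2(1 − Φ(0.4506)) ≈ 0.6523

By the reflection principle for standard BM, P(τ_b ≤ t) = 2 · P(B_t ≥ b). Since B_t ~ N(0, t), P(B_t ≥ 2) = 1 − Φ(2/√t) = 1 − Φ(2/√19.7) = 1 − Φ(0.4506) ≈ 0.32614. Doubling: P(τ_{2} ≤ 19.7) ≈ 2 · 0.32614 = 0.65228 ≈ 0.6523.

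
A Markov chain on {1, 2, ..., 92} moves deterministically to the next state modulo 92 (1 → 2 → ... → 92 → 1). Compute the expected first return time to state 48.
E[T_48 | X_0 = 48] = 92

The chain cycles deterministically, so starting at state 48 it returns in exactly 92 steps. Equivalently, the stationary distribution is uniform π_j = 1/92 for every state j, so by Kac's formula E[T_48] = 1/π_48 = 92.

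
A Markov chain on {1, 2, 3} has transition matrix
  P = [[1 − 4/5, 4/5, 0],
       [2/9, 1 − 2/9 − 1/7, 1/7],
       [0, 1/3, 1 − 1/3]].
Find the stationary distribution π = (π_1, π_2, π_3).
π = (7/43, 126/215, 54/215)

This is a birth-death chain on three states, which satisfies detailed balance: π_1 · P_{12} = π_2 · P_{21} and π_2 · P_{23} = π_3 · P_{32}.
From π_1 · 4/5 = π_2 · 2/9: π_2/π_1 = (4/5)/(2/9) = 18/5.
From π_2 · 1/7 = π_3 · 1/3: π_3/π_2 = (1/7)/(1/3) = 3/7.
Take π_1 proportional to 1; then unnormalized π = (1, 18/5, 54/35). Normalize by dividing by the sum 43/7:
  π = (7/43, 126/215, 54/215).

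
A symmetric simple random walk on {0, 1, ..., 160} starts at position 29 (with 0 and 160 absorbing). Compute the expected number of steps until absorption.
E[τ | X_0 = 29] = 3799

Let v_k = E[τ | X_0 = k]. Boundary: v_0 = v_160 = 0. Recurrence: v_k = 1 + (v_{k-1} + v_{k+1})/2 for 1 ≤ k ≤ 159. The particular solution to v_k − (v_{k-1} + v_{k+1})/2 = 1 is v_k = −k^2. Adding homogeneous solution A + B k and matching boundaries gives v_k = k (160 − k). Substituting k = 29: v_29 = 29 · 131 = 3799.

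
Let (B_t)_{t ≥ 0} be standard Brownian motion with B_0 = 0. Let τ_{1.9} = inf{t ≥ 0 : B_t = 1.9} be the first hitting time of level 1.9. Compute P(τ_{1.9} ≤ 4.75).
P(τ_{1.9} ≤ 4.75) = 2(1 − Φ(1.9/√4.75)) = 2(1 − Φ(0.8718)) ≈ 0.3833

By the reflection principle for standard BM, P(τ_b ≤ t) = 2 · P(B_t ≥ b). Since B_t ~ N(0, t), P(B_t ≥ 1.9) = 1 − Φ(1.9/√t) = 1 − Φ(1.9/√4.75) = 1 − Φ(0.8718) ≈ 0.19166. Doubling: P(τ_{1.9} ≤ 4.75) ≈ 2 · 0.19166 = 0.38332 ≈ 0.3833.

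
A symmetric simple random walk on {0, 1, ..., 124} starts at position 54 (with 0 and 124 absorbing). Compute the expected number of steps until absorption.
E[τ | X_0 = 54] = 3780

Let v_k = E[τ | X_0 = k]. Boundary: v_0 = v_124 = 0. Recurrence: v_k = 1 + (v_{k-1} + v_{k+1})/2 for 1 ≤ k ≤ 123. The particular solution to v_k − (v_{k-1} + v_{k+1})/2 = 1 is v_k = −k^2. Adding homogeneous solution A + B k and matching boundaries gives v_k = k (124 − k). Substituting k = 54: v_54 = 54 · 70 = 3780.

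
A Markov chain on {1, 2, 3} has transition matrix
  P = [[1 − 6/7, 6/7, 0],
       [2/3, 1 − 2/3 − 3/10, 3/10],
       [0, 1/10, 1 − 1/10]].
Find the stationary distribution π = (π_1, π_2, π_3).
π = (7/43, 9/43, 27/43)

This is a birth-death chain on three states, which satisfies detailed balance: π_1 · P_{12} = π_2 · P_{21} and π_2 · P_{23} = π_3 · P_{32}.
From π_1 · 6/7 = π_2 · 2/3: π_2/π_1 = (6/7)/(2/3) = 9/7.
From π_2 · 3/10 = π_3 · 1/10: π_3/π_2 = (3/10)/(1/10) = 3.
Take π_1 proportional to 1; then unnormalized π = (1, 9/7, 27/7). Normalize by dividing by the sum 43/7:
  π = (7/43, 9/43, 27/43).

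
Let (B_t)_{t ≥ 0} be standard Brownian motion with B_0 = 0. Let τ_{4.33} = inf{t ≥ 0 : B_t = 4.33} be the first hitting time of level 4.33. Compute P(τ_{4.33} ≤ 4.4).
P(τ_{4.33} ≤ 4.4) = 2(1 − Φ(4.33/√4.4)) = 2(1 − Φ(2.0642)) ≈ 0.0390

By the reflection principle for standard BM, P(τ_b ≤ t) = 2 · P(B_t ≥ b). Since B_t ~ N(0, t), P(B_t ≥ 4.33) = 1 − Φ(4.33/√t) = 1 − Φ(4.33/√4.4) = 1 − Φ(2.0642) ≈ 0.01950. Doubling: P(τ_{4.33} ≤ 4.4) ≈ 2 · 0.01950 = 0.03900 ≈ 0.0390.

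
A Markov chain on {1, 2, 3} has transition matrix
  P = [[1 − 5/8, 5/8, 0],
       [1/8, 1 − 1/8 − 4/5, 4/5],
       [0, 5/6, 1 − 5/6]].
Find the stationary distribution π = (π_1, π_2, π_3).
π = (5/54, 25/54, 4/9)

This is a birth-death chain on three states, which satisfies detailed balance: π_1 · P_{12} = π_2 · P_{21} and π_2 · P_{23} = π_3 · P_{32}.
From π_1 · 5/8 = π_2 · 1/8: π_2/π_1 = (5/8)/(1/8) = 5.
From π_2 · 4/5 = π_3 · 5/6: π_3/π_2 = (4/5)/(5/6) = 24/25.
Take π_1 proportional to 1; then unnormalized π = (1, 5, 24/5). Normalize by dividing by the sum 54/5:
  π = (5/54, 25/54, 4/9).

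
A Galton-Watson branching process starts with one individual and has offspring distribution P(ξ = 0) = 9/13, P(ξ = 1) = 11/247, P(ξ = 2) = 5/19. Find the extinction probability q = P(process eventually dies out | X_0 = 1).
q = 1

Mean offspring μ = 0·9/13 + 1·11/247 + 2·5/19 = 141/247 ≤ 1. For μ ≤ 1 with offspring not concentrated at 1, the Galton-Watson process goes extinct almost surely, so q = 1.
(Algebraic check: The pgf is f(s) = 9/13 + 11/247·s + 5/19·s². The extinction probability q is the smallest fixed point of f in [0, 1]. Setting s = f(s):
  5/19·s² + (11/247 − 1)·s + 9/13 = 0
  5/19·s² − (9/13 + 5/19)·s + 9/13 = 0
which factors as (s − 1)·(5/19·s − 9/13) = 0, giving roots s = 1 and s = (9/13)/(5/19) = 171/65. Since 171/65 ≥ 1, the smallest root in [0, 1] is s = 1.)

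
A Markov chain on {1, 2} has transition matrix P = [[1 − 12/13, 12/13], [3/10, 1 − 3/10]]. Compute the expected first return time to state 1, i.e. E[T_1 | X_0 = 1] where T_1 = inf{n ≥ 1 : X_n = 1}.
E[T_1 | X_0 = 1] = 1/π_1 = 53/13

For an irreducible recurrent Markov chain with stationary distribution π, E[T_i | X_0 = i] = 1/π_i (Kac's formula). Here π_1 = (3/10)/(12/13 + 3/10) = (3/10)/(159/130) = 13/53, so E[T_1 | X_0 = 1] = 1/π_1 = (12/13 + 3/10)/(3/10) = (159/130)/(3/10) = 53/13.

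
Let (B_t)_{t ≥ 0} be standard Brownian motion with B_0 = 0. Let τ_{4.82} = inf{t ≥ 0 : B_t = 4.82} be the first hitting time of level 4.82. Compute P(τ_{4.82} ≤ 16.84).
P(τ_{4.82} ≤ 16.84) = 2(1 − Φ(4.82/√16.84)) = 2(1 − Φ(1.1746)) ≈ 0.2402

By the reflection principle for standard BM, P(τ_b ≤ t) = 2 · P(B_t ≥ b). Since B_t ~ N(0, t), P(B_t ≥ 4.82) = 1 − Φ(4.82/√t) = 1 − Φ(4.82/√16.84) = 1 − Φ(1.1746) ≈ 0.12008. Doubling: P(τ_{4.82} ≤ 16.84) ≈ 2 · 0.12008 = 0.24016 ≈ 0.2402.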